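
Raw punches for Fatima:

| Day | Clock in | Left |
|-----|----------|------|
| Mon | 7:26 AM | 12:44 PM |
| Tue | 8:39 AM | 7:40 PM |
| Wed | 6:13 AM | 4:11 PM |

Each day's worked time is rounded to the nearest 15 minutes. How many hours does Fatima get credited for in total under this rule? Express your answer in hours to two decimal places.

Mon: 7:26 AM–12:44 PM = 5 h 18 min → rounds to 5 h 15 min
Tue: 8:39 AM–7:40 PM = 11 h 1 min → rounds to 11 h 0 min
Wed: 6:13 AM–4:11 PM = 9 h 58 min → rounds to 10 h 0 min
Total credited: 26 h 15 min.

26.25 hours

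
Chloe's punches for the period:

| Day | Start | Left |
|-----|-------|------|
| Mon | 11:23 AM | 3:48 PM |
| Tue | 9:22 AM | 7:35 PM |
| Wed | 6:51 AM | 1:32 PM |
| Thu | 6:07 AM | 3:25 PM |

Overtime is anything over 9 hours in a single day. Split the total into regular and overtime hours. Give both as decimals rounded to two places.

Mon: 11:23 AM–3:48 PM = 4 h 25 min
Tue: 9:22 AM–7:35 PM = 10 h 13 min
Wed: 6:51 AM–1:32 PM = 6 h 41 min
Thu: 6:07 AM–3:25 PM = 9 h 18 min
Mon reg 4 h 25 min / OT 0 h 0 min; Tue reg 9 h 0 min / OT 1 h 13 min; Wed reg 6 h 41 min / OT 0 h 0 min; Thu reg 9 h 0 min / OT 0 h 18 min.
Totals: regular 29 h 6 min, overtime 1 h 31 min.

Regular 29.10 hours, overtime 1.52 hours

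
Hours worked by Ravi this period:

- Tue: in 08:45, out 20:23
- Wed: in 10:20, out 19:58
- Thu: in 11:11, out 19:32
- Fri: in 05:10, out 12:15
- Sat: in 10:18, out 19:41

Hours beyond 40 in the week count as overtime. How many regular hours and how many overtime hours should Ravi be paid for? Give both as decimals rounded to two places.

Regular 40.00 hours, overtime 6.08 hours

Tue: 08:45–20:23 = 11 h 38 min
Wed: 10:20–19:58 = 9 h 38 min
Thu: 11:11–19:32 = 8 h 21 min
Fri: 05:10–12:15 = 7 h 5 min
Sat: 10:18–19:41 = 9 h 23 min
Total worked: 46 h 5 min = 46.08 h.
Threshold 40 h → overtime 6 h 5 min, regular 40 h 0 min.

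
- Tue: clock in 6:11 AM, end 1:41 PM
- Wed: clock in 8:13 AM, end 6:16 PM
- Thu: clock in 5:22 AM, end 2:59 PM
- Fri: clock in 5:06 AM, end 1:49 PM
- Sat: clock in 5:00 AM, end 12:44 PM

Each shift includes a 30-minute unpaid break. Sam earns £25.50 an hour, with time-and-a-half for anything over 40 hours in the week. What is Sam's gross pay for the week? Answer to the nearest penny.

Tue: 6:11 AM–1:41 PM = 7 h 30 min; less 30 min break → 7 h 0 min
Wed: 8:13 AM–6:16 PM = 10 h 3 min; less 30 min break → 9 h 33 min
Thu: 5:22 AM–2:59 PM = 9 h 37 min; less 30 min break → 9 h 7 min
Fri: 5:06 AM–1:49 PM = 8 h 43 min; less 30 min break → 8 h 13 min
Sat: 5:00 AM–12:44 PM = 7 h 44 min; less 30 min break → 7 h 14 min
Total worked: 41 h 7 min = 2467 min.
Regular 40 h 0 min = 2400 min at £25.50/h; overtime 1 h 7 min = 67 min at £38.25/h.
Pay = (2400 × £25.50 + 67 × £38.25) ÷ 60 = £1062.71.

£1062.71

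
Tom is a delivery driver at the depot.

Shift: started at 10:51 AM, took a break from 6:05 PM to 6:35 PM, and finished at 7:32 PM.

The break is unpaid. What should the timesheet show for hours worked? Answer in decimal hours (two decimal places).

8.18 hours

Shift: 10:51 AM–7:32 PM = 8 h 41 min; less 30 min break → 8 h 11 min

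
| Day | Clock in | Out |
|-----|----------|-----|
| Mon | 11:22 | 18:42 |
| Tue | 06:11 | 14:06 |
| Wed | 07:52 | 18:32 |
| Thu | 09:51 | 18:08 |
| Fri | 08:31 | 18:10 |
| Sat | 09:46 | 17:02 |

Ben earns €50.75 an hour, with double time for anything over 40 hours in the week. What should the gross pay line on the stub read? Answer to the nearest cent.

Mon: 11:22–18:42 = 7 h 20 min
Tue: 06:11–14:06 = 7 h 55 min
Wed: 07:52–18:32 = 10 h 40 min
Thu: 09:51–18:08 = 8 h 17 min
Fri: 08:31–18:10 = 9 h 39 min
Sat: 09:46–17:02 = 7 h 16 min
Total worked: 51 h 7 min = 3067 min.
Regular 40 h 0 min = 2400 min at €50.75/h; overtime 11 h 7 min = 667 min at €101.50/h.
Pay = (2400 × €50.75 + 667 × €101.50) ÷ 60 = €3158.34.

€3158.34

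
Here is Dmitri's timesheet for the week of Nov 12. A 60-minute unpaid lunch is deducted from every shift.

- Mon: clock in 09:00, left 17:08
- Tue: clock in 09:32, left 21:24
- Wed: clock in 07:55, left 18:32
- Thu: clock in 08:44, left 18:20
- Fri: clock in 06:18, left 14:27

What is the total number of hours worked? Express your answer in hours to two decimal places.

Mon: 09:00–17:08 = 8 h 8 min; less 60 min break → 7 h 8 min
Tue: 09:32–21:24 = 11 h 52 min; less 60 min break → 10 h 52 min
Wed: 07:55–18:32 = 10 h 37 min; less 60 min break → 9 h 37 min
Thu: 08:44–18:20 = 9 h 36 min; less 60 min break → 8 h 36 min
Fri: 06:18–14:27 = 8 h 9 min; less 60 min break → 7 h 9 min
Total: 7 h 8 min + 10 h 52 min + 9 h 37 min + 8 h 36 min + 7 h 9 min = 43 h 22 min.

43.37 hours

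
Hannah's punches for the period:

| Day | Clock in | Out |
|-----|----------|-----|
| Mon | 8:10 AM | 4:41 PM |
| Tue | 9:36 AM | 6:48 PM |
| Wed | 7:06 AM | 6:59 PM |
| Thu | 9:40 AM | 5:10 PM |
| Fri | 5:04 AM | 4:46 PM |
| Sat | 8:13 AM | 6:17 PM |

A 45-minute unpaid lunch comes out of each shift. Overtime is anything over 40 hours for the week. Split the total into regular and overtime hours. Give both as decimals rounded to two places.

Mon: 8:10 AM–4:41 PM = 8 h 31 min; less 45 min break → 7 h 46 min
Tue: 9:36 AM–6:48 PM = 9 h 12 min; less 45 min break → 8 h 27 min
Wed: 7:06 AM–6:59 PM = 11 h 53 min; less 45 min break → 11 h 8 min
Thu: 9:40 AM–5:10 PM = 7 h 30 min; less 45 min break → 6 h 45 min
Fri: 5:04 AM–4:46 PM = 11 h 42 min; less 45 min break → 10 h 57 min
Sat: 8:13 AM–6:17 PM = 10 h 4 min; less 45 min break → 9 h 19 min
Total worked: 54 h 22 min = 54.37 h.
Threshold 40 h → overtime 14 h 22 min, regular 40 h 0 min.

Regular 40.00 hours, overtime 14.37 hours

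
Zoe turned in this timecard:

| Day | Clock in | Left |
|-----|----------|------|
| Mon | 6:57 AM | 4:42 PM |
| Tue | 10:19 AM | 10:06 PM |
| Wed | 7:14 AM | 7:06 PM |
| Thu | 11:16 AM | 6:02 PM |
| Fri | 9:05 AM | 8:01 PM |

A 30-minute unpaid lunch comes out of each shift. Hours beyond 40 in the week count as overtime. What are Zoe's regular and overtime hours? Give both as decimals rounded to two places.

Regular 40.00 hours, overtime 8.60 hours

Mon: 6:57 AM–4:42 PM = 9 h 45 min; less 30 min break → 9 h 15 min
Tue: 10:19 AM–10:06 PM = 11 h 47 min; less 30 min break → 11 h 17 min
Wed: 7:14 AM–7:06 PM = 11 h 52 min; less 30 min break → 11 h 22 min
Thu: 11:16 AM–6:02 PM = 6 h 46 min; less 30 min break → 6 h 16 min
Fri: 9:05 AM–8:01 PM = 10 h 56 min; less 30 min break → 10 h 26 min
Total worked: 48 h 36 min = 48.60 h.
Threshold 40 h → overtime 8 h 36 min, regular 40 h 0 min.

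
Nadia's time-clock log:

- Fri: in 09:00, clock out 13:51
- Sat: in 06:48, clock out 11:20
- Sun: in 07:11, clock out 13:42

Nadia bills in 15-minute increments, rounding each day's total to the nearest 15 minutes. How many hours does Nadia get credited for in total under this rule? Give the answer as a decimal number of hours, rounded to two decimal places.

15.75 hours

Fri: 09:00–13:51 = 4 h 51 min → rounds to 4 h 45 min
Sat: 06:48–11:20 = 4 h 32 min → rounds to 4 h 30 min
Sun: 07:11–13:42 = 6 h 31 min → rounds to 6 h 30 min
Total credited: 15 h 45 min.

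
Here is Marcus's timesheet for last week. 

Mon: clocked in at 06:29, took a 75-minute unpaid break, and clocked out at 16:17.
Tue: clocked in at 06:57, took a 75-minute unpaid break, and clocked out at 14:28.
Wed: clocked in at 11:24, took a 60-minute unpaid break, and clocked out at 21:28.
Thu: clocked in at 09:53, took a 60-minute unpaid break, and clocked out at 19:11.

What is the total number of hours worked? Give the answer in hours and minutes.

32 h 11 min

Mon: 06:29–16:17 = 9 h 48 min; less 75 min break → 8 h 33 min
Tue: 06:57–14:28 = 7 h 31 min; less 75 min break → 6 h 16 min
Wed: 11:24–21:28 = 10 h 4 min; less 60 min break → 9 h 4 min
Thu: 09:53–19:11 = 9 h 18 min; less 60 min break → 8 h 18 min
Total: 8 h 33 min + 6 h 16 min + 9 h 4 min + 8 h 18 min = 32 h 11 min.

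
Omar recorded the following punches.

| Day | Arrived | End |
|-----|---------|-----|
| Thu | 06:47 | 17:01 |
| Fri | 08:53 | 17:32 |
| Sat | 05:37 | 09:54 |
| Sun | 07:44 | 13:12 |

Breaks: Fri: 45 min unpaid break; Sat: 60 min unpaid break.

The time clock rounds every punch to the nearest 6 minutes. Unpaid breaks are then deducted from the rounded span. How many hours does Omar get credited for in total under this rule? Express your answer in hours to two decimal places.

26.85 hours

Thu: in 06:47→06:48, out 17:01→17:00; 10 h 12 min
Fri: in 08:53→08:54, out 17:32→17:30; 8 h 36 min − 45 min = 7 h 51 min
Sat: in 05:37→05:36, out 09:54→09:54; 4 h 18 min − 60 min = 3 h 18 min
Sun: in 07:44→07:42, out 13:12→13:12; 5 h 30 min
Total credited: 26 h 51 min.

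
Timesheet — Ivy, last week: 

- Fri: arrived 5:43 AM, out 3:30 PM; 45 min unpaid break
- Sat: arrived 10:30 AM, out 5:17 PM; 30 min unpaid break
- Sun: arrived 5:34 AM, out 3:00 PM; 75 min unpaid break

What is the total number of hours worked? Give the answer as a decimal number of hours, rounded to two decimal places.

Fri: 5:43 AM–3:30 PM = 9 h 47 min; less 45 min break → 9 h 2 min
Sat: 10:30 AM–5:17 PM = 6 h 47 min; less 30 min break → 6 h 17 min
Sun: 5:34 AM–3:00 PM = 9 h 26 min; less 75 min break → 8 h 11 min
Total: 9 h 2 min + 6 h 17 min + 8 h 11 min = 23 h 30 min.

23.50 hours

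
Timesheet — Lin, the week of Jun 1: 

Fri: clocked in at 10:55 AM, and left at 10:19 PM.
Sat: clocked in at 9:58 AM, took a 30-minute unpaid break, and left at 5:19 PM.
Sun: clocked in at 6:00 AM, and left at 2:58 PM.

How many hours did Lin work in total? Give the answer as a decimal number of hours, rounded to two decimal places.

27.22 hours

Fri: 10:55 AM–10:19 PM = 11 h 24 min
Sat: 9:58 AM–5:19 PM = 7 h 21 min; less 30 min break → 6 h 51 min
Sun: 6:00 AM–2:58 PM = 8 h 58 min
Total: 11 h 24 min + 6 h 51 min + 8 h 58 min = 27 h 13 min.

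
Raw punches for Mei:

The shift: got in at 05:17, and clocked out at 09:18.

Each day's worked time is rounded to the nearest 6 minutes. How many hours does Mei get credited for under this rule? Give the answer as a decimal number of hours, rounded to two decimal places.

4.00 hours

The shift: 05:17–09:18 = 4 h 1 min → rounds to 4 h 0 min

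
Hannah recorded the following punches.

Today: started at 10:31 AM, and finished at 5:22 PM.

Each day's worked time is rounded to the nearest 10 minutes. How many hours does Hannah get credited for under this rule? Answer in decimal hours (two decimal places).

6.83 hours

Today: 10:31 AM–5:22 PM = 6 h 51 min → rounds to 6 h 50 min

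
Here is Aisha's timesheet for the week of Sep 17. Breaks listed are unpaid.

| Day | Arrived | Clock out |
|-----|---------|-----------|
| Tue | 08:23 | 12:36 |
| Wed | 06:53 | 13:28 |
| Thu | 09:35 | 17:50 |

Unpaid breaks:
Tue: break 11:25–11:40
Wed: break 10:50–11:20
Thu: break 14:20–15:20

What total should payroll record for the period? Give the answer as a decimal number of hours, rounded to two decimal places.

Tue: 08:23–12:36 = 4 h 13 min; less 15 min break → 3 h 58 min
Wed: 06:53–13:28 = 6 h 35 min; less 30 min break → 6 h 5 min
Thu: 09:35–17:50 = 8 h 15 min; less 60 min break → 7 h 15 min
Total: 3 h 58 min + 6 h 5 min + 7 h 15 min = 17 h 18 min.

17.30 hours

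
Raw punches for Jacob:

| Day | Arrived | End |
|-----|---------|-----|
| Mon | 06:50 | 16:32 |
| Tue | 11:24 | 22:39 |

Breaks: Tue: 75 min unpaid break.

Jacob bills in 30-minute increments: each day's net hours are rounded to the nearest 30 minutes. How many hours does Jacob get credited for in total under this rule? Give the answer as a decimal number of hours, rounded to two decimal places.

19.50 hours

Mon: 06:50–16:32 = 9 h 42 min → rounds to 9 h 30 min
Tue: 11:24–22:39 = 11 h 15 min − 75 min = 10 h 0 min → rounds to 10 h 0 min
Total credited: 19 h 30 min.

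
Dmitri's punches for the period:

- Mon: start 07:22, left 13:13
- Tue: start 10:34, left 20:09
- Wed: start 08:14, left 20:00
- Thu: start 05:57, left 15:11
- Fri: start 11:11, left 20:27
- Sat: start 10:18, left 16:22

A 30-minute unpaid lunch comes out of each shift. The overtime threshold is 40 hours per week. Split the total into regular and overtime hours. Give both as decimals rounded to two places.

Mon: 07:22–13:13 = 5 h 51 min; less 30 min break → 5 h 21 min
Tue: 10:34–20:09 = 9 h 35 min; less 30 min break → 9 h 5 min
Wed: 08:14–20:00 = 11 h 46 min; less 30 min break → 11 h 16 min
Thu: 05:57–15:11 = 9 h 14 min; less 30 min break → 8 h 44 min
Fri: 11:11–20:27 = 9 h 16 min; less 30 min break → 8 h 46 min
Sat: 10:18–16:22 = 6 h 4 min; less 30 min break → 5 h 34 min
Total worked: 48 h 46 min = 48.77 h.
Threshold 40 h → overtime 8 h 46 min, regular 40 h 0 min.

Regular 40.00 hours, overtime 8.77 hours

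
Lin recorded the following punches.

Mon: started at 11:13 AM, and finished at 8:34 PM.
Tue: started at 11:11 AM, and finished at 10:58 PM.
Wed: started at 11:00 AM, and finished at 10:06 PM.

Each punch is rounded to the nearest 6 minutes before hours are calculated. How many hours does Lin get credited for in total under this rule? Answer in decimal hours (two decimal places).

Mon: in 11:13 AM→11:12 AM, out 8:34 PM→8:36 PM; 9 h 24 min
Tue: in 11:11 AM→11:12 AM, out 10:58 PM→11:00 PM; 11 h 48 min
Wed: in 11:00 AM→11:00 AM, out 10:06 PM→10:06 PM; 11 h 6 min
Total credited: 32 h 18 min.

32.30 hours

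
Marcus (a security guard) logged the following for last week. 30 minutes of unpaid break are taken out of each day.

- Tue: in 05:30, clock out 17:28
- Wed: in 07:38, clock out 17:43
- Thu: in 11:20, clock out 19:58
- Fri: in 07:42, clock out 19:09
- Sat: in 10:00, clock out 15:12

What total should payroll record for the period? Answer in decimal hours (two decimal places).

Tue: 05:30–17:28 = 11 h 58 min; less 30 min break → 11 h 28 min
Wed: 07:38–17:43 = 10 h 5 min; less 30 min break → 9 h 35 min
Thu: 11:20–19:58 = 8 h 38 min; less 30 min break → 8 h 8 min
Fri: 07:42–19:09 = 11 h 27 min; less 30 min break → 10 h 57 min
Sat: 10:00–15:12 = 5 h 12 min; less 30 min break → 4 h 42 min
Total: 11 h 28 min + 9 h 35 min + 8 h 8 min + 10 h 57 min + 4 h 42 min = 44 h 50 min.

44.83 hours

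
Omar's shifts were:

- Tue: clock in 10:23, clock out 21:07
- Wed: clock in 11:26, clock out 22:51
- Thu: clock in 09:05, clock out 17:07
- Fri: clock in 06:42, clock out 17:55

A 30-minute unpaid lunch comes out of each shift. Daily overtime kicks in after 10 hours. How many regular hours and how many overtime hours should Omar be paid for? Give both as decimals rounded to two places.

Tue: 10:23–21:07 = 10 h 44 min; less 30 min break → 10 h 14 min
Wed: 11:26–22:51 = 11 h 25 min; less 30 min break → 10 h 55 min
Thu: 09:05–17:07 = 8 h 2 min; less 30 min break → 7 h 32 min
Fri: 06:42–17:55 = 11 h 13 min; less 30 min break → 10 h 43 min
Tue reg 10 h 0 min / OT 0 h 14 min; Wed reg 10 h 0 min / OT 0 h 55 min; Thu reg 7 h 32 min / OT 0 h 0 min; Fri reg 10 h 0 min / OT 0 h 43 min.
Totals: regular 37 h 32 min, overtime 1 h 52 min.

Regular 37.53 hours, overtime 1.87 hours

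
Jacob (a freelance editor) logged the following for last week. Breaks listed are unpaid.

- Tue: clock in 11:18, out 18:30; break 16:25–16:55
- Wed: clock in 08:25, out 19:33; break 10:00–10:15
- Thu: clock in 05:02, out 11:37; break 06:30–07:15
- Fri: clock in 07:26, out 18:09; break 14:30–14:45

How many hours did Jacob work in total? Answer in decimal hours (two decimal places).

33.88 hours

Tue: 11:18–18:30 = 7 h 12 min; less 30 min break → 6 h 42 min
Wed: 08:25–19:33 = 11 h 8 min; less 15 min break → 10 h 53 min
Thu: 05:02–11:37 = 6 h 35 min; less 45 min break → 5 h 50 min
Fri: 07:26–18:09 = 10 h 43 min; less 15 min break → 10 h 28 min
Total: 6 h 42 min + 10 h 53 min + 5 h 50 min + 10 h 28 min = 33 h 53 min.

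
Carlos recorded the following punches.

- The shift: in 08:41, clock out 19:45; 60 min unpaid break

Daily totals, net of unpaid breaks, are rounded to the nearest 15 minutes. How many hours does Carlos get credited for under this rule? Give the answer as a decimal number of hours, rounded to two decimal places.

10.00 hours

The shift: 08:41–19:45 = 11 h 4 min − 60 min = 10 h 4 min → rounds to 10 h 0 min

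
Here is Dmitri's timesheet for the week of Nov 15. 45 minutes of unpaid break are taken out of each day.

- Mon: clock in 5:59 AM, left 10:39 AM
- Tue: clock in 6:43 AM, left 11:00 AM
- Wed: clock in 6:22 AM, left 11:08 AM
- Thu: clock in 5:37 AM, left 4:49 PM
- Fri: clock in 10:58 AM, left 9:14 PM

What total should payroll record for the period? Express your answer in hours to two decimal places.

Mon: 5:59 AM–10:39 AM = 4 h 40 min; less 45 min break → 3 h 55 min
Tue: 6:43 AM–11:00 AM = 4 h 17 min; less 45 min break → 3 h 32 min
Wed: 6:22 AM–11:08 AM = 4 h 46 min; less 45 min break → 4 h 1 min
Thu: 5:37 AM–4:49 PM = 11 h 12 min; less 45 min break → 10 h 27 min
Fri: 10:58 AM–9:14 PM = 10 h 16 min; less 45 min break → 9 h 31 min
Total: 3 h 55 min + 3 h 32 min + 4 h 1 min + 10 h 27 min + 9 h 31 min = 31 h 26 min.

31.43 hours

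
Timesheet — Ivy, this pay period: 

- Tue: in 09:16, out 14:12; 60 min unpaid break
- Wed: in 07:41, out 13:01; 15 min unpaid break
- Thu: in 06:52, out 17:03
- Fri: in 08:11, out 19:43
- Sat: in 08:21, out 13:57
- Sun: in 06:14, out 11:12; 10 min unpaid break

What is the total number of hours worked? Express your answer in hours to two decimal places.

Tue: 09:16–14:12 = 4 h 56 min; less 60 min break → 3 h 56 min
Wed: 07:41–13:01 = 5 h 20 min; less 15 min break → 5 h 5 min
Thu: 06:52–17:03 = 10 h 11 min
Fri: 08:11–19:43 = 11 h 32 min
Sat: 08:21–13:57 = 5 h 36 min
Sun: 06:14–11:12 = 4 h 58 min; less 10 min break → 4 h 48 min
Total: 3 h 56 min + 5 h 5 min + 10 h 11 min + 11 h 32 min + 5 h 36 min + 4 h 48 min = 41 h 8 min.

41.13 hours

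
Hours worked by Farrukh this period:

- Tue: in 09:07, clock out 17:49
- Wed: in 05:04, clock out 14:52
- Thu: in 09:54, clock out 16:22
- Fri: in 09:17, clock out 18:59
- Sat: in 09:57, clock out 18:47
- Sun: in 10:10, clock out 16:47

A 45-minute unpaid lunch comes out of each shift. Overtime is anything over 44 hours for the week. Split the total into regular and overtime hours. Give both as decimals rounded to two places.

Regular 44.00 hours, overtime 1.62 hours

Tue: 09:07–17:49 = 8 h 42 min; less 45 min break → 7 h 57 min
Wed: 05:04–14:52 = 9 h 48 min; less 45 min break → 9 h 3 min
Thu: 09:54–16:22 = 6 h 28 min; less 45 min break → 5 h 43 min
Fri: 09:17–18:59 = 9 h 42 min; less 45 min break → 8 h 57 min
Sat: 09:57–18:47 = 8 h 50 min; less 45 min break → 8 h 5 min
Sun: 10:10–16:47 = 6 h 37 min; less 45 min break → 5 h 52 min
Total worked: 45 h 37 min = 45.62 h.
Threshold 44 h → overtime 1 h 37 min, regular 44 h 0 min.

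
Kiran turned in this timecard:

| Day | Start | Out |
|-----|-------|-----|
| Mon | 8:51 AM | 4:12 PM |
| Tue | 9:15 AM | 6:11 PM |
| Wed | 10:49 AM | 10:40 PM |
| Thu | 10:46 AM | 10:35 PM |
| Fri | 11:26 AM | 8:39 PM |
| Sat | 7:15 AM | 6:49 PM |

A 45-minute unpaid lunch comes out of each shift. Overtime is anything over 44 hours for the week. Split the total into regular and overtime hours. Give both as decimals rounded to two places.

Mon: 8:51 AM–4:12 PM = 7 h 21 min; less 45 min break → 6 h 36 min
Tue: 9:15 AM–6:11 PM = 8 h 56 min; less 45 min break → 8 h 11 min
Wed: 10:49 AM–10:40 PM = 11 h 51 min; less 45 min break → 11 h 6 min
Thu: 10:46 AM–10:35 PM = 11 h 49 min; less 45 min break → 11 h 4 min
Fri: 11:26 AM–8:39 PM = 9 h 13 min; less 45 min break → 8 h 28 min
Sat: 7:15 AM–6:49 PM = 11 h 34 min; less 45 min break → 10 h 49 min
Total worked: 56 h 14 min = 56.23 h.
Threshold 44 h → overtime 12 h 14 min, regular 44 h 0 min.

Regular 44.00 hours, overtime 12.23 hours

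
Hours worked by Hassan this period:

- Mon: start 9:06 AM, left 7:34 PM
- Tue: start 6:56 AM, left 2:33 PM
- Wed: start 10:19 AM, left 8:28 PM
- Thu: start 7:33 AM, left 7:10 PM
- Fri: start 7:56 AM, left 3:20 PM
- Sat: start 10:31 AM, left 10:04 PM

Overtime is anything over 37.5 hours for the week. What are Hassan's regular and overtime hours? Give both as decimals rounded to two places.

Mon: 9:06 AM–7:34 PM = 10 h 28 min
Tue: 6:56 AM–2:33 PM = 7 h 37 min
Wed: 10:19 AM–8:28 PM = 10 h 9 min
Thu: 7:33 AM–7:10 PM = 11 h 37 min
Fri: 7:56 AM–3:20 PM = 7 h 24 min
Sat: 10:31 AM–10:04 PM = 11 h 33 min
Total worked: 58 h 48 min = 58.80 h.
Threshold 37.5 h → overtime 21 h 18 min, regular 37 h 30 min.

Regular 37.50 hours, overtime 21.30 hours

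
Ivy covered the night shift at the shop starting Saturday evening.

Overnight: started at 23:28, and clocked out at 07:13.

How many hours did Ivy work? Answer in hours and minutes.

7 h 45 min

Overnight: 23:28 → midnight = 0 h 32 min; midnight → 07:13 = 7 h 13 min; span 7 h 45 min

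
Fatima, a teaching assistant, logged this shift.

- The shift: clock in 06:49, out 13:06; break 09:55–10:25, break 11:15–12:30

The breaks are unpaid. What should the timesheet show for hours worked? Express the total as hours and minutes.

4 h 32 min

The shift: 06:49–13:06 = 6 h 17 min; less 105 min break → 4 h 32 min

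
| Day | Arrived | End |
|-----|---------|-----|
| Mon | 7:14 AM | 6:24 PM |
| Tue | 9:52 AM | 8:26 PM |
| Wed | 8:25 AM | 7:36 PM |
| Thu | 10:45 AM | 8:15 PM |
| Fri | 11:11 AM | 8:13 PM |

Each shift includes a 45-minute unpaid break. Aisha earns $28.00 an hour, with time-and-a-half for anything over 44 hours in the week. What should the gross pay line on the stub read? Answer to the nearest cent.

Mon: 7:14 AM–6:24 PM = 11 h 10 min; less 45 min break → 10 h 25 min
Tue: 9:52 AM–8:26 PM = 10 h 34 min; less 45 min break → 9 h 49 min
Wed: 8:25 AM–7:36 PM = 11 h 11 min; less 45 min break → 10 h 26 min
Thu: 10:45 AM–8:15 PM = 9 h 30 min; less 45 min break → 8 h 45 min
Fri: 11:11 AM–8:13 PM = 9 h 2 min; less 45 min break → 8 h 17 min
Total worked: 47 h 42 min = 2862 min.
Regular 44 h 0 min = 2640 min at $28.00/h; overtime 3 h 42 min = 222 min at $42.00/h.
Pay = (2640 × $28.00 + 222 × $42.00) ÷ 60 = $1387.40.

$1387.40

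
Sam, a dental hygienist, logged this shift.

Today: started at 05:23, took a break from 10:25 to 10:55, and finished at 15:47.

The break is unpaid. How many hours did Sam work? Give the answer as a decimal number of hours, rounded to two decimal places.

9.90 hours

Today: 05:23–15:47 = 10 h 24 min; less 30 min break → 9 h 54 min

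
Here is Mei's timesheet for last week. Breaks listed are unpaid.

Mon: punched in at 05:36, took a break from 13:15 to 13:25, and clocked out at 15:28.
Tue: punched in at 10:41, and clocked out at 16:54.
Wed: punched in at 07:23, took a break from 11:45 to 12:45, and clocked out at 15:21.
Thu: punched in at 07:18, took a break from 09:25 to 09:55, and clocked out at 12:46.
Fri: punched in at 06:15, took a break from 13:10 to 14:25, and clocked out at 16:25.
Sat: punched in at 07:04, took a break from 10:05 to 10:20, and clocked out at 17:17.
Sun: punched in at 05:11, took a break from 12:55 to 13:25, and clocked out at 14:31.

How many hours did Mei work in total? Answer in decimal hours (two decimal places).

Mon: 05:36–15:28 = 9 h 52 min; less 10 min break → 9 h 42 min
Tue: 10:41–16:54 = 6 h 13 min
Wed: 07:23–15:21 = 7 h 58 min; less 60 min break → 6 h 58 min
Thu: 07:18–12:46 = 5 h 28 min; less 30 min break → 4 h 58 min
Fri: 06:15–16:25 = 10 h 10 min; less 75 min break → 8 h 55 min
Sat: 07:04–17:17 = 10 h 13 min; less 15 min break → 9 h 58 min
Sun: 05:11–14:31 = 9 h 20 min; less 30 min break → 8 h 50 min
Total: 9 h 42 min + 6 h 13 min + 6 h 58 min + 4 h 58 min + 8 h 55 min + 9 h 58 min + 8 h 50 min = 55 h 34 min.

55.57 hours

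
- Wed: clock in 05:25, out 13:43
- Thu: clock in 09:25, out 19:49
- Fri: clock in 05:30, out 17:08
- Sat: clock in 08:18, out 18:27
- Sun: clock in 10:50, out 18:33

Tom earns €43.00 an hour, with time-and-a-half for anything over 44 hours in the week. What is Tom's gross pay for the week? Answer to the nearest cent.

€2162.90

Wed: 05:25–13:43 = 8 h 18 min
Thu: 09:25–19:49 = 10 h 24 min
Fri: 05:30–17:08 = 11 h 38 min
Sat: 08:18–18:27 = 10 h 9 min
Sun: 10:50–18:33 = 7 h 43 min
Total worked: 48 h 12 min = 2892 min.
Regular 44 h 0 min = 2640 min at €43.00/h; overtime 4 h 12 min = 252 min at €64.50/h.
Pay = (2640 × €43.00 + 252 × €64.50) ÷ 60 = €2162.90.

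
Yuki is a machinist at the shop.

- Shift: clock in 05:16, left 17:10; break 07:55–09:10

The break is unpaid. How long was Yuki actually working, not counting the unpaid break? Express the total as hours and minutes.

10 h 39 min

Shift: 05:16–17:10 = 11 h 54 min; less 75 min break → 10 h 39 min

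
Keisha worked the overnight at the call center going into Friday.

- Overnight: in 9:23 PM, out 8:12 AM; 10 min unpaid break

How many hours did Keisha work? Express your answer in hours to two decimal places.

10.65 hours

Overnight: 9:23 PM → midnight = 2 h 37 min; midnight → 8:12 AM = 8 h 12 min; span 10 h 49 min; less 10 min break → 10 h 39 min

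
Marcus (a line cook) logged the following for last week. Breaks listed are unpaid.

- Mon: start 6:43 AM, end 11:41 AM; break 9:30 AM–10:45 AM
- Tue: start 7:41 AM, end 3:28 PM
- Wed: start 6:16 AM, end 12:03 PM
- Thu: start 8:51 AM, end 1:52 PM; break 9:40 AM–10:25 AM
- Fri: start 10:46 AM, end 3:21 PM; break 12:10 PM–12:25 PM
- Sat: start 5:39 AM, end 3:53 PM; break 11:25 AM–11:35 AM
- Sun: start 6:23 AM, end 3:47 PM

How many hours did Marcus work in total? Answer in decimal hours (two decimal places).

45.35 hours

Mon: 6:43 AM–11:41 AM = 4 h 58 min; less 75 min break → 3 h 43 min
Tue: 7:41 AM–3:28 PM = 7 h 47 min
Wed: 6:16 AM–12:03 PM = 5 h 47 min
Thu: 8:51 AM–1:52 PM = 5 h 1 min; less 45 min break → 4 h 16 min
Fri: 10:46 AM–3:21 PM = 4 h 35 min; less 15 min break → 4 h 20 min
Sat: 5:39 AM–3:53 PM = 10 h 14 min; less 10 min break → 10 h 4 min
Sun: 6:23 AM–3:47 PM = 9 h 24 min
Total: 3 h 43 min + 7 h 47 min + 5 h 47 min + 4 h 16 min + 4 h 20 min + 10 h 4 min + 9 h 24 min = 45 h 21 min.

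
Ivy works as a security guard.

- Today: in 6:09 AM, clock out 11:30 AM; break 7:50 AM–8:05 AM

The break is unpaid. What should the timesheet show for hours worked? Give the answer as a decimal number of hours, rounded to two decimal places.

5.10 hours

Today: 6:09 AM–11:30 AM = 5 h 21 min; less 15 min break → 5 h 6 min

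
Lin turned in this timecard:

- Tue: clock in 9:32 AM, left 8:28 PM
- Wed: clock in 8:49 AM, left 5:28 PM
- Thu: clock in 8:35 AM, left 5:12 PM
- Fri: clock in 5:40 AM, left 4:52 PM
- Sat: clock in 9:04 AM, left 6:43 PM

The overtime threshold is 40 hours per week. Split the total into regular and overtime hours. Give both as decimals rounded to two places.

Tue: 9:32 AM–8:28 PM = 10 h 56 min
Wed: 8:49 AM–5:28 PM = 8 h 39 min
Thu: 8:35 AM–5:12 PM = 8 h 37 min
Fri: 5:40 AM–4:52 PM = 11 h 12 min
Sat: 9:04 AM–6:43 PM = 9 h 39 min
Total worked: 49 h 3 min = 49.05 h.
Threshold 40 h → overtime 9 h 3 min, regular 40 h 0 min.

Regular 40.00 hours, overtime 9.05 hours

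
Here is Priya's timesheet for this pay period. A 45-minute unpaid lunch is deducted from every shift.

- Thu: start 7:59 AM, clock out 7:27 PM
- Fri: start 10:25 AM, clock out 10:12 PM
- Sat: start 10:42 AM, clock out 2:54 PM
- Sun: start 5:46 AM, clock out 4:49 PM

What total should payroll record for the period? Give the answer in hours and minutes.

Thu: 7:59 AM–7:27 PM = 11 h 28 min; less 45 min break → 10 h 43 min
Fri: 10:25 AM–10:12 PM = 11 h 47 min; less 45 min break → 11 h 2 min
Sat: 10:42 AM–2:54 PM = 4 h 12 min; less 45 min break → 3 h 27 min
Sun: 5:46 AM–4:49 PM = 11 h 3 min; less 45 min break → 10 h 18 min
Total: 10 h 43 min + 11 h 2 min + 3 h 27 min + 10 h 18 min = 35 h 30 min.

35 h 30 min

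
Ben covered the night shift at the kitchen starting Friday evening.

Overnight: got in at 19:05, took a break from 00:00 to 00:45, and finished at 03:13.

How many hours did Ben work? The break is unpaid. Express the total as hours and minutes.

7 h 23 min

Overnight: 19:05 → midnight = 4 h 55 min; midnight → 03:13 = 3 h 13 min; span 8 h 8 min; less 45 min break → 7 h 23 min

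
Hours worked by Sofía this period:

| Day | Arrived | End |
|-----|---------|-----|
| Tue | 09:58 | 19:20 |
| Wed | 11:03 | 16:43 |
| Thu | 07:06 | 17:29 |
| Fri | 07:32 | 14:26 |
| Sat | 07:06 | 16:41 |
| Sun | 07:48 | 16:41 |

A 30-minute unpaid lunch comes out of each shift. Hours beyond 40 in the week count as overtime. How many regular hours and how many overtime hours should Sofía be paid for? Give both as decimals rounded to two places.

Tue: 09:58–19:20 = 9 h 22 min; less 30 min break → 8 h 52 min
Wed: 11:03–16:43 = 5 h 40 min; less 30 min break → 5 h 10 min
Thu: 07:06–17:29 = 10 h 23 min; less 30 min break → 9 h 53 min
Fri: 07:32–14:26 = 6 h 54 min; less 30 min break → 6 h 24 min
Sat: 07:06–16:41 = 9 h 35 min; less 30 min break → 9 h 5 min
Sun: 07:48–16:41 = 8 h 53 min; less 30 min break → 8 h 23 min
Total worked: 47 h 47 min = 47.78 h.
Threshold 40 h → overtime 7 h 47 min, regular 40 h 0 min.

Regular 40.00 hours, overtime 7.78 hours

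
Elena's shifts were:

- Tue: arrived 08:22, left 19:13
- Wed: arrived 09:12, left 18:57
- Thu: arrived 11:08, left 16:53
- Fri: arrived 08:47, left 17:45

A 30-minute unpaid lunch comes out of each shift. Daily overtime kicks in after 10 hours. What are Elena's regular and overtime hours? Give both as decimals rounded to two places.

Regular 32.97 hours, overtime 0.35 hours

Tue: 08:22–19:13 = 10 h 51 min; less 30 min break → 10 h 21 min
Wed: 09:12–18:57 = 9 h 45 min; less 30 min break → 9 h 15 min
Thu: 11:08–16:53 = 5 h 45 min; less 30 min break → 5 h 15 min
Fri: 08:47–17:45 = 8 h 58 min; less 30 min break → 8 h 28 min
Tue reg 10 h 0 min / OT 0 h 21 min; Wed reg 9 h 15 min / OT 0 h 0 min; Thu reg 5 h 15 min / OT 0 h 0 min; Fri reg 8 h 28 min / OT 0 h 0 min.
Totals: regular 32 h 58 min, overtime 0 h 21 min.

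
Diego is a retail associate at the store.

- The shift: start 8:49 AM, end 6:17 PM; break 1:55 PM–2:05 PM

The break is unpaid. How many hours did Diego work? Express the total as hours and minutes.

The shift: 8:49 AM–6:17 PM = 9 h 28 min; less 10 min break → 9 h 18 min

9 h 18 min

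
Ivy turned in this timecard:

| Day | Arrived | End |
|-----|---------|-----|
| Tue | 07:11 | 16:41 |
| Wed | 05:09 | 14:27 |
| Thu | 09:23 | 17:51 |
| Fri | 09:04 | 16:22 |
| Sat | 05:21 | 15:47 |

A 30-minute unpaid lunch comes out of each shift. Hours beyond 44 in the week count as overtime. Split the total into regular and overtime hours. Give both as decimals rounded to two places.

Regular 42.50 hours, overtime 0.00 hours

Tue: 07:11–16:41 = 9 h 30 min; less 30 min break → 9 h 0 min
Wed: 05:09–14:27 = 9 h 18 min; less 30 min break → 8 h 48 min
Thu: 09:23–17:51 = 8 h 28 min; less 30 min break → 7 h 58 min
Fri: 09:04–16:22 = 7 h 18 min; less 30 min break → 6 h 48 min
Sat: 05:21–15:47 = 10 h 26 min; less 30 min break → 9 h 56 min
Total worked: 42 h 30 min = 42.50 h.
Threshold 44 h → overtime 0 h 0 min, regular 42 h 30 min.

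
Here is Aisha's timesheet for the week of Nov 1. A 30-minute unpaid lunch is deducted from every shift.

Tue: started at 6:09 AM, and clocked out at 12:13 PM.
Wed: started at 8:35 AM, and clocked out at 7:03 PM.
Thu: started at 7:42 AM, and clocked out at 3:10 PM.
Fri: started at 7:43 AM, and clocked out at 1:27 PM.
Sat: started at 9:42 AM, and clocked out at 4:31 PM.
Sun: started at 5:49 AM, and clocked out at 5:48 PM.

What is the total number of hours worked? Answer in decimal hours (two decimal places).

45.53 hours

Tue: 6:09 AM–12:13 PM = 6 h 4 min; less 30 min break → 5 h 34 min
Wed: 8:35 AM–7:03 PM = 10 h 28 min; less 30 min break → 9 h 58 min
Thu: 7:42 AM–3:10 PM = 7 h 28 min; less 30 min break → 6 h 58 min
Fri: 7:43 AM–1:27 PM = 5 h 44 min; less 30 min break → 5 h 14 min
Sat: 9:42 AM–4:31 PM = 6 h 49 min; less 30 min break → 6 h 19 min
Sun: 5:49 AM–5:48 PM = 11 h 59 min; less 30 min break → 11 h 29 min
Total: 5 h 34 min + 9 h 58 min + 6 h 58 min + 5 h 14 min + 6 h 19 min + 11 h 29 min = 45 h 32 min.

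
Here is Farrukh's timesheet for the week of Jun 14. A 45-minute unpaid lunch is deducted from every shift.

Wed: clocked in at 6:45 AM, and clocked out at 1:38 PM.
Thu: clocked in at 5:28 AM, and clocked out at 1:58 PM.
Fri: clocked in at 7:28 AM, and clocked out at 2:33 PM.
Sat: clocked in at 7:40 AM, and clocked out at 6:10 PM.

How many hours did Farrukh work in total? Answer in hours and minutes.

Wed: 6:45 AM–1:38 PM = 6 h 53 min; less 45 min break → 6 h 8 min
Thu: 5:28 AM–1:58 PM = 8 h 30 min; less 45 min break → 7 h 45 min
Fri: 7:28 AM–2:33 PM = 7 h 5 min; less 45 min break → 6 h 20 min
Sat: 7:40 AM–6:10 PM = 10 h 30 min; less 45 min break → 9 h 45 min
Total: 6 h 8 min + 7 h 45 min + 6 h 20 min + 9 h 45 min = 29 h 58 min.

29 h 58 min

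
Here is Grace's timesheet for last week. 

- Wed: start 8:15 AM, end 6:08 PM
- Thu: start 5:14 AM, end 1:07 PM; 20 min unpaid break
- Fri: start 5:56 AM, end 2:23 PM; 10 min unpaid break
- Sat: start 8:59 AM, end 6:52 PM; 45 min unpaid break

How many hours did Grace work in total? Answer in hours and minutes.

Wed: 8:15 AM–6:08 PM = 9 h 53 min
Thu: 5:14 AM–1:07 PM = 7 h 53 min; less 20 min break → 7 h 33 min
Fri: 5:56 AM–2:23 PM = 8 h 27 min; less 10 min break → 8 h 17 min
Sat: 8:59 AM–6:52 PM = 9 h 53 min; less 45 min break → 9 h 8 min
Total: 9 h 53 min + 7 h 33 min + 8 h 17 min + 9 h 8 min = 34 h 51 min.

34 h 51 min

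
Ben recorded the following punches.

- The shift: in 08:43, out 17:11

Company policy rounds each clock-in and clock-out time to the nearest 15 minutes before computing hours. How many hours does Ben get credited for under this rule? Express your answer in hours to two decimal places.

8.50 hours

The shift: in 08:43→08:45, out 17:11→17:15; 8 h 30 min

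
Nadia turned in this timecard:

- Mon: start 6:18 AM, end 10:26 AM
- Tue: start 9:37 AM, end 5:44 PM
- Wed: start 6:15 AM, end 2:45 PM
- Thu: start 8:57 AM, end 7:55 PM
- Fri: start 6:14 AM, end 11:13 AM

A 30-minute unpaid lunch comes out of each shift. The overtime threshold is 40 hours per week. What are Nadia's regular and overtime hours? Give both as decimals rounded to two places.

Mon: 6:18 AM–10:26 AM = 4 h 8 min; less 30 min break → 3 h 38 min
Tue: 9:37 AM–5:44 PM = 8 h 7 min; less 30 min break → 7 h 37 min
Wed: 6:15 AM–2:45 PM = 8 h 30 min; less 30 min break → 8 h 0 min
Thu: 8:57 AM–7:55 PM = 10 h 58 min; less 30 min break → 10 h 28 min
Fri: 6:14 AM–11:13 AM = 4 h 59 min; less 30 min break → 4 h 29 min
Total worked: 34 h 12 min = 34.20 h.
Threshold 40 h → overtime 0 h 0 min, regular 34 h 12 min.

Regular 34.20 hours, overtime 0.00 hours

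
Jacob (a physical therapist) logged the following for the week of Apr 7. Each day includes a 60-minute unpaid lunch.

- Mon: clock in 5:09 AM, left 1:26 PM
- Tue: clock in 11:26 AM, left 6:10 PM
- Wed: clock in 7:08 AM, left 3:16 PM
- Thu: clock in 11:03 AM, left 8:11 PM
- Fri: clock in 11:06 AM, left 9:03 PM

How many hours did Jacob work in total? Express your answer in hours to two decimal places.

37.23 hours

Mon: 5:09 AM–1:26 PM = 8 h 17 min; less 60 min break → 7 h 17 min
Tue: 11:26 AM–6:10 PM = 6 h 44 min; less 60 min break → 5 h 44 min
Wed: 7:08 AM–3:16 PM = 8 h 8 min; less 60 min break → 7 h 8 min
Thu: 11:03 AM–8:11 PM = 9 h 8 min; less 60 min break → 8 h 8 min
Fri: 11:06 AM–9:03 PM = 9 h 57 min; less 60 min break → 8 h 57 min
Total: 7 h 17 min + 5 h 44 min + 7 h 8 min + 8 h 8 min + 8 h 57 min = 37 h 14 min.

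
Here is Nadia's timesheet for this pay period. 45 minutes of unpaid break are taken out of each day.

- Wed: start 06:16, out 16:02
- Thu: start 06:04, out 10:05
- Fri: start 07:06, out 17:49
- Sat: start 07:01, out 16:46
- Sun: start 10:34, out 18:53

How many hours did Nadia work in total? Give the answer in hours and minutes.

Wed: 06:16–16:02 = 9 h 46 min; less 45 min break → 9 h 1 min
Thu: 06:04–10:05 = 4 h 1 min; less 45 min break → 3 h 16 min
Fri: 07:06–17:49 = 10 h 43 min; less 45 min break → 9 h 58 min
Sat: 07:01–16:46 = 9 h 45 min; less 45 min break → 9 h 0 min
Sun: 10:34–18:53 = 8 h 19 min; less 45 min break → 7 h 34 min
Total: 9 h 1 min + 3 h 16 min + 9 h 58 min + 9 h 0 min + 7 h 34 min = 38 h 49 min.

38 h 49 min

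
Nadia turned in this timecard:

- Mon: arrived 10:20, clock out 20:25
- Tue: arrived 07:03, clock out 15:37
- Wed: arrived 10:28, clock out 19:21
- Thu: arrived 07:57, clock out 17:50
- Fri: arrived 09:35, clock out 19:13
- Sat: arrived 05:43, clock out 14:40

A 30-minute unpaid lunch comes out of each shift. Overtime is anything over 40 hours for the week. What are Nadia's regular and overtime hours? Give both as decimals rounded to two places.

Mon: 10:20–20:25 = 10 h 5 min; less 30 min break → 9 h 35 min
Tue: 07:03–15:37 = 8 h 34 min; less 30 min break → 8 h 4 min
Wed: 10:28–19:21 = 8 h 53 min; less 30 min break → 8 h 23 min
Thu: 07:57–17:50 = 9 h 53 min; less 30 min break → 9 h 23 min
Fri: 09:35–19:13 = 9 h 38 min; less 30 min break → 9 h 8 min
Sat: 05:43–14:40 = 8 h 57 min; less 30 min break → 8 h 27 min
Total worked: 53 h 0 min = 53.00 h.
Threshold 40 h → overtime 13 h 0 min, regular 40 h 0 min.

Regular 40.00 hours, overtime 13.00 hours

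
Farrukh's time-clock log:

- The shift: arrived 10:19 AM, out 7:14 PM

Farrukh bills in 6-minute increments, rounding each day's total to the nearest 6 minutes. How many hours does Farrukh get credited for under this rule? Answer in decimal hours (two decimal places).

The shift: 10:19 AM–7:14 PM = 8 h 55 min → rounds to 8 h 54 min

8.90 hours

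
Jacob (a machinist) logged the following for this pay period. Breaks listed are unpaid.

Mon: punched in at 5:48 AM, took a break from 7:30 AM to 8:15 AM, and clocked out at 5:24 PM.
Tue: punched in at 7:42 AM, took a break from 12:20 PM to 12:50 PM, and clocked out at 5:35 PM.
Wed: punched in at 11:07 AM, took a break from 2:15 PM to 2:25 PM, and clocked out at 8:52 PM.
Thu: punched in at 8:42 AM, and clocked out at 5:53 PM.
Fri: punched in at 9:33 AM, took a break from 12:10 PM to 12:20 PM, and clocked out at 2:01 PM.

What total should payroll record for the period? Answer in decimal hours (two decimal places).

Mon: 5:48 AM–5:24 PM = 11 h 36 min; less 45 min break → 10 h 51 min
Tue: 7:42 AM–5:35 PM = 9 h 53 min; less 30 min break → 9 h 23 min
Wed: 11:07 AM–8:52 PM = 9 h 45 min; less 10 min break → 9 h 35 min
Thu: 8:42 AM–5:53 PM = 9 h 11 min
Fri: 9:33 AM–2:01 PM = 4 h 28 min; less 10 min break → 4 h 18 min
Total: 10 h 51 min + 9 h 23 min + 9 h 35 min + 9 h 11 min + 4 h 18 min = 43 h 18 min.

43.30 hours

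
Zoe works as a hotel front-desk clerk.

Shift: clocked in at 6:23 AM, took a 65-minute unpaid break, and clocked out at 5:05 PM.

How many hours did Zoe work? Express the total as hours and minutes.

Shift: 6:23 AM–5:05 PM = 10 h 42 min; less 65 min break → 9 h 37 min

9 h 37 min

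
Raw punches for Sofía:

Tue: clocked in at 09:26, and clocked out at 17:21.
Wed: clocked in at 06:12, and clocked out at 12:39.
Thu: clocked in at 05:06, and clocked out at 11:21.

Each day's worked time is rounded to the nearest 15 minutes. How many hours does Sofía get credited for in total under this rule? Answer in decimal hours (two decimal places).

20.75 hours

Tue: 09:26–17:21 = 7 h 55 min → rounds to 8 h 0 min
Wed: 06:12–12:39 = 6 h 27 min → rounds to 6 h 30 min
Thu: 05:06–11:21 = 6 h 15 min → rounds to 6 h 15 min
Total credited: 20 h 45 min.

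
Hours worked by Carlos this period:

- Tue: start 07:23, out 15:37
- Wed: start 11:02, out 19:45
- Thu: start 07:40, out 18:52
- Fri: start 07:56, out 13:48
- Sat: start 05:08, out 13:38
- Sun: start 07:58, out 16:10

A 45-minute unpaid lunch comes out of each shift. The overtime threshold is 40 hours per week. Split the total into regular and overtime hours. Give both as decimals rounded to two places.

Regular 40.00 hours, overtime 6.22 hours

Tue: 07:23–15:37 = 8 h 14 min; less 45 min break → 7 h 29 min
Wed: 11:02–19:45 = 8 h 43 min; less 45 min break → 7 h 58 min
Thu: 07:40–18:52 = 11 h 12 min; less 45 min break → 10 h 27 min
Fri: 07:56–13:48 = 5 h 52 min; less 45 min break → 5 h 7 min
Sat: 05:08–13:38 = 8 h 30 min; less 45 min break → 7 h 45 min
Sun: 07:58–16:10 = 8 h 12 min; less 45 min break → 7 h 27 min
Total worked: 46 h 13 min = 46.22 h.
Threshold 40 h → overtime 6 h 13 min, regular 40 h 0 min.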